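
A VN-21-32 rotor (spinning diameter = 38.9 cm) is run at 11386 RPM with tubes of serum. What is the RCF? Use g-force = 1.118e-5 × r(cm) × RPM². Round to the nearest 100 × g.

r = 38.9 / 2 = 19.45 cm
RCF = 1.118 × 10⁻⁵ × 19.45 × (11386)² = 1.118 × 10⁻⁵ × 19.45 × 129,640,996 ≈ 28,190.6 × g

28200 × g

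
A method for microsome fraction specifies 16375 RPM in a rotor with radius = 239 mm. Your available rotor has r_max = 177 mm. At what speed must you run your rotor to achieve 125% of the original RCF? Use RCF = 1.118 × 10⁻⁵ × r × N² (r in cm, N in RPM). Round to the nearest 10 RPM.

Original rotor: r = 239 mm = 23.9 cm
RCF = 1.118 × 10⁻⁵ × r × N²
RCF_original = 1.118 × 10⁻⁵ × 23.9 × (16375)² = 1.118 × 10⁻⁵ × 23.9 × 268,140,625 ≈ 71,647.7 × g
Target RCF = 1.25 × 71,647.7 ≈ 89,559.6 × g
Your rotor: r = 177 mm = 17.7 cm
89,559.6 = 1.118 × 10⁻⁵ × 17.7 × N²
N² = 89,559.6 / (19.7886 × 10⁻⁵) = 452,581,790
N ≈ √452,581,790 ≈ 21,274.0

21270 RPM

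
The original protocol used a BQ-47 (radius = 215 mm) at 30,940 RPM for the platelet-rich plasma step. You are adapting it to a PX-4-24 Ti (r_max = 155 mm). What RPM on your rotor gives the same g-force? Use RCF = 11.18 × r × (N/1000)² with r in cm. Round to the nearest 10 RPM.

36440 RPM

Original rotor: r = 215 mm = 21.5 cm
RCF_original = 11.18 × 21.5 × (30.94)² = 11.18 × 21.5 × 957.2836 ≈ 230,102.3 × g
Your rotor: r = 155 mm = 15.5 cm
230,102.3 = 11.18 × 15.5 × (N/1000)²
(N/1000)² = 230,102.3 / 173.29 = 1327.845
N = 1000 × √1327.845 ≈ 36,439.6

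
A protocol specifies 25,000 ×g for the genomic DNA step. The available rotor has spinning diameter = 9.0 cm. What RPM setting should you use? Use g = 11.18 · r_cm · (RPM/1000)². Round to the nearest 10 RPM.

≈ 22290 RPM

r = 9.0 / 2 = 4.5 cm
RCF = 11.18 × r × (N/1000)²
25,000 = 11.18 × 4.5 × (N/1000)²
(N/1000)² = 25,000 / 50.31 = 496.9191
N = 1000 × √496.9191 ≈ 22,291.7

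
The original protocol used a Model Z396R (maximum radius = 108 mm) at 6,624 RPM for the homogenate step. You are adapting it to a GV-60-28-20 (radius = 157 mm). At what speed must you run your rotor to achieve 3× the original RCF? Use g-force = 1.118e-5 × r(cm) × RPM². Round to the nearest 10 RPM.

Original rotor: r = 108 mm = 10.8 cm
RCF = 1.118 × 10⁻⁵ × r × N²
RCF_original = 1.118 × 10⁻⁵ × 10.8 × (6624)² = 1.118 × 10⁻⁵ × 10.8 × 43,877,376 ≈ 5,297.9 × g
Target RCF = 3 × 5,297.9 ≈ 15,893.7 × g
Your rotor: r = 157 mm = 15.7 cm
15,893.7 = 1.118 × 10⁻⁵ × 15.7 × N²
N² = 15,893.7 / (17.5526 × 10⁻⁵) = 90,548,978
N ≈ √90,548,978 ≈ 9,515.7

≈ 9520 RPM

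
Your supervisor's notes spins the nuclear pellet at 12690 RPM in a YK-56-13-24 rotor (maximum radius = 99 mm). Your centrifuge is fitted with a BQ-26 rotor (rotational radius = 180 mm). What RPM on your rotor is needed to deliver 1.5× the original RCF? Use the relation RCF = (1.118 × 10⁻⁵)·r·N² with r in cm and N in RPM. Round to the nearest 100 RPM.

≈ 11500 RPM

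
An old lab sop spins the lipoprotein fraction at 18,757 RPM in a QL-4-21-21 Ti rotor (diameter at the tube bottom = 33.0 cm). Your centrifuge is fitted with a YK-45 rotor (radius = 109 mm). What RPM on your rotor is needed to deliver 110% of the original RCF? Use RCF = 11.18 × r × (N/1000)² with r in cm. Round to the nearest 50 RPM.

≈ 24200 RPM

Original rotor: r = 33.0 / 2 = 16.5 cm
RCF_original = 11.18 × 16.5 × (18.757)² = 11.18 × 16.5 × 351.825049 ≈ 64,901.2 × g
Target RCF = 1.1 × 64,901.2 ≈ 71,391.3 × g
Your rotor: r = 109 mm = 10.9 cm
71,391.3 = 11.18 × 10.9 × (N/1000)²
(N/1000)² = 71,391.3 / 121.862 = 585.8373
N = 1000 × √585.8373 ≈ 24,204.1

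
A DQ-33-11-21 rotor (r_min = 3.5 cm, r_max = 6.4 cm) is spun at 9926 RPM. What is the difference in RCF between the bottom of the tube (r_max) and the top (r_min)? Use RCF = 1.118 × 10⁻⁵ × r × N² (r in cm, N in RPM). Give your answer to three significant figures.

RCF_max = 1.118 × 10⁻⁵ × 6.4 × (9926)² = 1.118 × 10⁻⁵ × 6.4 × 98,525,476 ≈ 7,049.7 × g
RCF_min = 1.118 × 10⁻⁵ × 3.5 × (9926)² = 1.118 × 10⁻⁵ × 3.5 × 98,525,476 ≈ 3,855.3 × g
ΔRCF = 7,049.7 − 3,855.3 = 3,194.4

≈ 3190 x g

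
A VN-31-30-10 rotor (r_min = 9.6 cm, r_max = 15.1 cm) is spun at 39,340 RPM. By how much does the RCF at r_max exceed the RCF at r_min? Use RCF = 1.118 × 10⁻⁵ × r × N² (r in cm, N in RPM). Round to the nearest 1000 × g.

95000 × g

RCF_max = 1.118 × 10⁻⁵ × 15.1 × (39340)² = 1.118 × 10⁻⁵ × 15.1 × 1,547,635,600 ≈ 261,268.7 × g
RCF_min = 1.118 × 10⁻⁵ × 9.6 × (39340)² = 1.118 × 10⁻⁵ × 9.6 × 1,547,635,600 ≈ 166,104.6 × g
ΔRCF = 261,268.7 − 166,104.6 = 95,164.1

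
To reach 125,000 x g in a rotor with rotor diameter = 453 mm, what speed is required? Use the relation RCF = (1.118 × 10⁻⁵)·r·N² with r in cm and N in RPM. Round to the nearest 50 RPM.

N ≈ 22200 RPM

r = 453 mm / 2 = 226.5 mm = 22.65 cm
RCF = 1.118 × 10⁻⁵ × r × N²
125,000 = 1.118 × 10⁻⁵ × 22.65 × N²
N² = 125,000 / (25.3227 × 10⁻⁵) = 493,628,247
N ≈ √493,628,247 ≈ 22,217.7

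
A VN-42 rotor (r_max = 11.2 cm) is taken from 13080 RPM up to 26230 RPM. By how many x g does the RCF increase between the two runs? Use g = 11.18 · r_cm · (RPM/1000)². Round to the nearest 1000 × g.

≈ 65000 x g

RCF₁ = 11.18 × 11.2 × (13.08)² = 11.18 × 11.2 × 171.0864 ≈ 21,422.8 × g
RCF₂ = 11.18 × 11.2 × (26.23)² = 11.18 × 11.2 × 688.0129 ≈ 86,150.2 × g
Increase = 86,150.2 − 21,422.8 = 64,727.4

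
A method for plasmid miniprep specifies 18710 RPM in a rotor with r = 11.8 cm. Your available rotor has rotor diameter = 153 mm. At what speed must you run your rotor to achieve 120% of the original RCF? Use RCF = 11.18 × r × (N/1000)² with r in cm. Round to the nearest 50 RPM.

≈ 25450 RPM

RCF_original = 11.18 × 11.8 × (18.71)² = 11.18 × 11.8 × 350.0641 ≈ 46,181.9 × g
Target RCF = 1.2 × 46,181.9 ≈ 55,418.3 × g
Your rotor: r = 153 mm / 2 = 76.5 mm = 7.65 cm
55,418.3 = 11.18 × 7.65 × (N/1000)²
(N/1000)² = 55,418.3 / 85.527 = 647.9626
N = 1000 × √647.9626 ≈ 25,455.1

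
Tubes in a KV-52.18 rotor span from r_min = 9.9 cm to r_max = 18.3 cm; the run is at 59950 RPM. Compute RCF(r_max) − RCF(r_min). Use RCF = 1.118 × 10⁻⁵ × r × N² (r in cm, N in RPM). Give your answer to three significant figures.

338000 × g

ΔRCF = 1.118 × 10⁻⁵ × (r_max − r_min) × N² = 1.118 × 10⁻⁵ × 8.4 × 3,594,002,500 ≈ 337,520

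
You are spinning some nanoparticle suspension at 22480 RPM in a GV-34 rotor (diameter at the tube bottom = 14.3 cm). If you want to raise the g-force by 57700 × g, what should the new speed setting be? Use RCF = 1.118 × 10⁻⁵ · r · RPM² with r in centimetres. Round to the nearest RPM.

≈ 35031 RPM

r = 14.3 / 2 = 7.15 cm
Current RCF = 1.118 × 10⁻⁵ × 7.15 × (22480)² = 1.118 × 10⁻⁵ × 7.15 × 505,350,400 ≈ 40,396.2 × g
Target RCF = 40,396.2 + 57,700 = 98,096.2 × g
N² = 98,096.2 / (7.9937 × 10⁻⁵) = 1,227,168,896
N ≈ √1,227,168,896 ≈ 35,031.0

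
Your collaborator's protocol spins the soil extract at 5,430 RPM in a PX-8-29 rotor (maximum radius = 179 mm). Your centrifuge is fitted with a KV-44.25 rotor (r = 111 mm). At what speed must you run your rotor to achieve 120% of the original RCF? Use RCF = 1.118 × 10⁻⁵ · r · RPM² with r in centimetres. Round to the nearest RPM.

≈ 7554 RPM

Original rotor: r = 179 mm = 17.9 cm
RCF_original = 1.118 × 10⁻⁵ × 17.9 × (5430)² = 1.118 × 10⁻⁵ × 17.9 × 29,484,900 ≈ 5,900.6 × g
Target RCF = 1.2 × 5,900.6 ≈ 7,080.7 × g
Your rotor: r = 111 mm = 11.1 cm
7,080.7 = 1.118 × 10⁻⁵ × 11.1 × N²
N² = 7,080.7 / (12.4098 × 10⁻⁵) = 57,057,326
N ≈ √57,057,326 ≈ 7,553.6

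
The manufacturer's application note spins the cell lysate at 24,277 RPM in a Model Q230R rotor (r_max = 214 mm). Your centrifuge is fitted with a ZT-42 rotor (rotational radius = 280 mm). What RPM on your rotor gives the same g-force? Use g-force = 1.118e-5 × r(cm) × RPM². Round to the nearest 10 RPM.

21220 RPM

Original rotor: r = 214 mm = 21.4 cm
RCF_original = 1.118 × 10⁻⁵ × 21.4 × (24277)² = 1.118 × 10⁻⁵ × 21.4 × 589,372,729 ≈ 141,008.6 × g
Your rotor: r = 280 mm = 28.0 cm
141,008.6 = 1.118 × 10⁻⁵ × 28 × N²
N² = 141,008.6 / (31.304 × 10⁻⁵) = 450,449,144
N ≈ √450,449,144 ≈ 21,223.8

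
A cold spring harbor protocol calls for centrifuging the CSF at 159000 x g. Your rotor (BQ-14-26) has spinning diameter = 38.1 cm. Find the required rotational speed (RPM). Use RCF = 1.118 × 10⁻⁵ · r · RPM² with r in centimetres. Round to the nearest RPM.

r = 38.1 / 2 = 19.05 cm
159,000 = 1.118 × 10⁻⁵ × 19.05 × N²
N² = 159,000 / (21.2979 × 10⁻⁵) = 746,552,477
N ≈ √746,552,477 ≈ 27,323.1

≈ 27323 RPM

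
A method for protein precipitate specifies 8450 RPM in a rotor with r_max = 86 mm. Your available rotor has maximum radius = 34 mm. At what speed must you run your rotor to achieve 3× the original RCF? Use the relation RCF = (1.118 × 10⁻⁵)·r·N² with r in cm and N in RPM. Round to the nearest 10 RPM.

23280 RPM

Original rotor: r = 86 mm = 8.6 cm
RCF_original = 1.118 × 10⁻⁵ × 8.6 × (8450)² = 1.118 × 10⁻⁵ × 8.6 × 71,402,500 ≈ 6,865.2 × g
Target RCF = 3 × 6,865.2 ≈ 20,595.6 × g
Your rotor: r = 34 mm = 3.4 cm
20,595.6 = 1.118 × 10⁻⁵ × 3.4 × N²
N² = 20,595.6 / (3.8012 × 10⁻⁵) = 541,818,373
N ≈ √541,818,373 ≈ 23,277.0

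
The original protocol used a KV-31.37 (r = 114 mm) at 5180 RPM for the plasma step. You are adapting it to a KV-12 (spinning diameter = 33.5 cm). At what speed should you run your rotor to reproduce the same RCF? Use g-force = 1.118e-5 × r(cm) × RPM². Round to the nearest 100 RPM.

Original rotor: r = 114 mm = 11.4 cm
RCF_original = 1.118 × 10⁻⁵ × 11.4 × (5180)² = 1.118 × 10⁻⁵ × 11.4 × 26,832,400 ≈ 3,419.8 × g
Your rotor: r = 33.5 / 2 = 16.75 cm
3,419.8 = 1.118 × 10⁻⁵ × 16.75 × N²
N² = 3,419.8 / (18.7265 × 10⁻⁵) = 18,261,821
N ≈ √18,261,821 ≈ 4,273.4

≈ 4300 RPM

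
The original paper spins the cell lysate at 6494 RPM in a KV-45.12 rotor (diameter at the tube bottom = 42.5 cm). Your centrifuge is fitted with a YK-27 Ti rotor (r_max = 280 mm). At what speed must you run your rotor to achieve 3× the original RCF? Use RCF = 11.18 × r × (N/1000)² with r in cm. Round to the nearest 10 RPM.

Original rotor: r = 42.5 / 2 = 21.25 cm
RCF_original = 11.18 × 21.25 × (6.494)² = 11.18 × 21.25 × 42.172036 ≈ 10,019 × g
Target RCF = 3 × 10,019 ≈ 30,057 × g
Your rotor: r = 280 mm = 28.0 cm
30,057 = 11.18 × 28 × (N/1000)²
(N/1000)² = 30,057 / 313.04 = 96.01648
N = 1000 × √96.01648 ≈ 9,798.8

9800 RPM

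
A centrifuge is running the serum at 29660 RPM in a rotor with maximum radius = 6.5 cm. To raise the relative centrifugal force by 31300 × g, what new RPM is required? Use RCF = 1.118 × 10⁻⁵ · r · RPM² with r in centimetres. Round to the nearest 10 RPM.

Current RCF = 1.118 × 10⁻⁵ × 6.5 × (29660)² = 1.118 × 10⁻⁵ × 6.5 × 879,715,600 ≈ 63,928.9 × g
Target RCF = 63,928.9 + 31,300 = 95,228.9 × g
N² = 95,228.9 / (7.267 × 10⁻⁵) = 1,310,429,338
N ≈ √1,310,429,338 ≈ 36,199.9

N₂ ≈ 36200 RPM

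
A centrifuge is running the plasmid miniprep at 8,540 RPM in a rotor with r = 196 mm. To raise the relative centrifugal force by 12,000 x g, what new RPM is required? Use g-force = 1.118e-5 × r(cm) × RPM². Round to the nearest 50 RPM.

r = 196 mm = 19.6 cm
Current RCF = 1.118 × 10⁻⁵ × 19.6 × (8540)² = 1.118 × 10⁻⁵ × 19.6 × 72,931,600 ≈ 15,981.4 × g
Target RCF = 15,981.4 + 12,000 = 27,981.4 × g
N² = 27,981.4 / (21.9128 × 10⁻⁵) = 127,694,316
N ≈ √127,694,316 ≈ 11,300.2

≈ 11300 RPM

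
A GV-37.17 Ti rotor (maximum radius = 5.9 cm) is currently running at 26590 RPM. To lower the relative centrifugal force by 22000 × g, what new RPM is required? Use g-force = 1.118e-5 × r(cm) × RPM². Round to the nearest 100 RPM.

Current RCF = 1.118 × 10⁻⁵ × 5.9 × (26590)² = 1.118 × 10⁻⁵ × 5.9 × 707,028,100 ≈ 46,637 × g
Target RCF = 46,637 − 22,000 = 24,637 × g
N² = 24,637 / (6.5962 × 10⁻⁵) = 373,502,926
N ≈ √373,502,926 ≈ 19,326.2

≈ 19300 RPM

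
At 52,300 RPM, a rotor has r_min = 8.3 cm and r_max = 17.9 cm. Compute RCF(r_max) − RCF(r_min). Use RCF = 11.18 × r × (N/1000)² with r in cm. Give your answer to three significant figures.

≈ 294000 × g

RCF_max = 11.18 × 17.9 × (52.3)² = 11.18 × 17.9 × 2,735.29 ≈ 547,391.7 × g
RCF_min = 11.18 × 8.3 × (52.3)² = 11.18 × 8.3 × 2,735.29 ≈ 253,818.5 × g
ΔRCF = 547,391.7 − 253,818.5 = 293,573.2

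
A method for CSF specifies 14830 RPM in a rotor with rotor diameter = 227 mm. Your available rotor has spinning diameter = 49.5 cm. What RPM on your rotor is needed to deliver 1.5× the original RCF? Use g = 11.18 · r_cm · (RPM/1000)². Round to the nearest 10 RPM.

≈ 12300 RPM

Original rotor: r = 227 mm / 2 = 113.5 mm = 11.35 cm
RCF_original = 11.18 × 11.35 × (14.83)² = 11.18 × 11.35 × 219.9289 ≈ 27,907.4 × g
Target RCF = 1.5 × 27,907.4 ≈ 41,861.1 × g
Your rotor: r = 49.5 / 2 = 24.75 cm
41,861.1 = 11.18 × 24.75 × (N/1000)²
(N/1000)² = 41,861.1 / 276.705 = 151.2842
N = 1000 × √151.2842 ≈ 12,299.8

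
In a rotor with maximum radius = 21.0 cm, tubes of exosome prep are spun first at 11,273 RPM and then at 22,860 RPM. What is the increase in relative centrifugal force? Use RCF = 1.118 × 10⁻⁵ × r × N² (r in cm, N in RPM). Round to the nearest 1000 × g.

RCF₁ = 1.118 × 10⁻⁵ × 21 × (11273)² = 1.118 × 10⁻⁵ × 21 × 127,080,529 ≈ 29,836 × g
RCF₂ = 1.118 × 10⁻⁵ × 21 × (22860)² = 1.118 × 10⁻⁵ × 21 × 522,579,600 ≈ 122,691.2 × g
Increase = 122,691.2 − 29,836 = 92,855.2

93000 g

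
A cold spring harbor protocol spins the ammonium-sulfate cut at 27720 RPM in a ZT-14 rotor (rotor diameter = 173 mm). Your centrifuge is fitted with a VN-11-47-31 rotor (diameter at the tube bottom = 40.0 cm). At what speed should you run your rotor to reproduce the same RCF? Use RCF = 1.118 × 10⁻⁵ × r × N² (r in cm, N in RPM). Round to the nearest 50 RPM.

Original rotor: r = 173 mm / 2 = 86.5 mm = 8.65 cm
RCF = 1.118 × 10⁻⁵ × r × N²
RCF_original = 1.118 × 10⁻⁵ × 8.65 × (27720)² = 1.118 × 10⁻⁵ × 8.65 × 768,398,400 ≈ 74,309.5 × g
Your rotor: r = 40.0 / 2 = 20 cm
74,309.5 = 1.118 × 10⁻⁵ × 20 × N²
N² = 74,309.5 / (22.36 × 10⁻⁵) = 332,332,290
N ≈ √332,332,290 ≈ 18,230.0

18250 RPM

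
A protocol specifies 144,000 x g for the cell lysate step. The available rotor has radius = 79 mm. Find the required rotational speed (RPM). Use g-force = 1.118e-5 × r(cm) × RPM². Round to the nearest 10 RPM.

r = 79 mm = 7.9 cm
144,000 = 1.118 × 10⁻⁵ × 7.9 × N²
N² = 144,000 / (8.8322 × 10⁻⁵) = 1,630,397,862
N ≈ √1,630,397,862 ≈ 40,378.2

≈ 40380 RPM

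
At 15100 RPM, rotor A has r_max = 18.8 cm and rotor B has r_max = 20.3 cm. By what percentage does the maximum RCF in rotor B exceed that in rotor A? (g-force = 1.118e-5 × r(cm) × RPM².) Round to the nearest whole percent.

At equal RPM, RCF scales linearly with r: ratio = 20.3 / 18.8 = 1.0798.
So rotor B delivers 8.0% more g-force.

8%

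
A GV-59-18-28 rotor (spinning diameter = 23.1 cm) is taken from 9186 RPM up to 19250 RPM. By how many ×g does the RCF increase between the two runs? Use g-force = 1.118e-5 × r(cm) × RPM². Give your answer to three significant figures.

r = 23.1 / 2 = 11.55 cm
RCF₁ = 1.118 × 10⁻⁵ × 11.55 × (9186)² = 1.118 × 10⁻⁵ × 11.55 × 84,382,596 ≈ 10,896.2 × g
RCF₂ = 1.118 × 10⁻⁵ × 11.55 × (19250)² = 1.118 × 10⁻⁵ × 11.55 × 370,562,500 ≈ 47,850.4 × g
Increase = 47,850.4 − 10,896.2 = 36,954.2

≈ 37000 ×g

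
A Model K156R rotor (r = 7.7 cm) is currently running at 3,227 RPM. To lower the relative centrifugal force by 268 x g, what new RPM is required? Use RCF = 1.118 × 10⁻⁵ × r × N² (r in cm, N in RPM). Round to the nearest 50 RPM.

Current RCF = 1.118 × 10⁻⁵ × 7.7 × (3227)² = 1.118 × 10⁻⁵ × 7.7 × 10,413,529 ≈ 896.5 × g
Target RCF = 896.5 − 268 = 628.5 × g
N² = 628.5 / (8.6086 × 10⁻⁵) = 7,300,839
N ≈ √7,300,839 ≈ 2,702.0

≈ 2700 RPM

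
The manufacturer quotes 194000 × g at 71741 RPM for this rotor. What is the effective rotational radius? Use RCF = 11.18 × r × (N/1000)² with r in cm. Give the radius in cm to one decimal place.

194000 = 11.18 × r × (71.741)²
r = 194000 / (11.18 × 5146.771081) = 194000 / 57540.9 ≈ 3.372 cm

r ≈ 3.4 cm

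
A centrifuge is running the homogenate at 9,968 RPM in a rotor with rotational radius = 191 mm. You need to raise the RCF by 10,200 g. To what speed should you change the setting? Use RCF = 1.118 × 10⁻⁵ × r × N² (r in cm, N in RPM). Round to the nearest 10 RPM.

N₂ ≈ 12130 RPM

r = 191 mm = 19.1 cm
Current RCF = 1.118 × 10⁻⁵ × 19.1 × (9968)² = 1.118 × 10⁻⁵ × 19.1 × 99,361,024 ≈ 21,217.4 × g
Target RCF = 21,217.4 + 10,200 = 31,417.4 × g
N² = 31,417.4 / (21.3538 × 10⁻⁵) = 147,127,912
N ≈ √147,127,912 ≈ 12,129.6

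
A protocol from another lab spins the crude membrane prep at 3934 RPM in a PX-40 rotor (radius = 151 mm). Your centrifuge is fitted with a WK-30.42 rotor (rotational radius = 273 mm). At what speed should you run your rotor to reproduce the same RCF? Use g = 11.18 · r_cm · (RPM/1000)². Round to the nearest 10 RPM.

2930 RPM

Original rotor: r = 151 mm = 15.1 cm
RCF_original = 11.18 × 15.1 × (3.934)² = 11.18 × 15.1 × 15.476356 ≈ 2,612.7 × g
Your rotor: r = 273 mm = 27.3 cm
2,612.7 = 11.18 × 27.3 × (N/1000)²
(N/1000)² = 2,612.7 / 305.214 = 8.560223
N = 1000 × √8.560223 ≈ 2,925.8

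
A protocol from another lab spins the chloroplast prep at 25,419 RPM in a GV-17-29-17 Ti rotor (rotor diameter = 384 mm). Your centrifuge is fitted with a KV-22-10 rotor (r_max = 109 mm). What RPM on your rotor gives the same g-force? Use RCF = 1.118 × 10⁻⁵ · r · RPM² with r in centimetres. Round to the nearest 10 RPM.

≈ 33740 RPM

Original rotor: r = 384 mm / 2 = 192 mm = 19.2 cm
RCF_original = 1.118 × 10⁻⁵ × 19.2 × (25419)² = 1.118 × 10⁻⁵ × 19.2 × 646,125,561 ≈ 138,694.7 × g
Your rotor: r = 109 mm = 10.9 cm
138,694.7 = 1.118 × 10⁻⁵ × 10.9 × N²
N² = 138,694.7 / (12.1862 × 10⁻⁵) = 1,138,129,195
N ≈ √1,138,129,195 ≈ 33,736.2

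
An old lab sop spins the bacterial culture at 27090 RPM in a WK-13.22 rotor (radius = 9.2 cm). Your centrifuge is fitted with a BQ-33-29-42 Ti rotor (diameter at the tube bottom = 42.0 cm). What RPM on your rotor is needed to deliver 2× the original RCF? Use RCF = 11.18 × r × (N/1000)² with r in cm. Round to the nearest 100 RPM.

25400 RPM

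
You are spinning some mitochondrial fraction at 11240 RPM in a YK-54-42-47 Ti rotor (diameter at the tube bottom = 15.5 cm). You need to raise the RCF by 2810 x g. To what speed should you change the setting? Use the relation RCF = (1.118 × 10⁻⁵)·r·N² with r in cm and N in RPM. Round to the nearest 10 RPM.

r = 15.5 / 2 = 7.75 cm
Current RCF = 1.118 × 10⁻⁵ × 7.75 × (11240)² = 1.118 × 10⁻⁵ × 7.75 × 126,337,600 ≈ 10,946.5 × g
Target RCF = 10,946.5 + 2,810 = 13,756.5 × g
N² = 13,756.5 / (8.6645 × 10⁻⁵) = 158,768,538
N ≈ √158,768,538 ≈ 12,600.3

12600 RPM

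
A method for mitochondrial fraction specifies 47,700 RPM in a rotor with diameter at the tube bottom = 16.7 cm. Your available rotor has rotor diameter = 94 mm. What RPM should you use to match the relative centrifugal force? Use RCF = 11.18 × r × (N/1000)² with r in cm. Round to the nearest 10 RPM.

Original rotor: r = 16.7 / 2 = 8.35 cm
RCF_original = 11.18 × 8.35 × (47.7)² = 11.18 × 8.35 × 2,275.29 ≈ 212,405.1 × g
Your rotor: r = 94 mm / 2 = 47 mm = 4.7 cm
212,405.1 = 11.18 × 4.7 × (N/1000)²
(N/1000)² = 212,405.1 / 52.546 = 4042.27
N = 1000 × √4042.27 ≈ 63,578.8

≈ 63580 RPM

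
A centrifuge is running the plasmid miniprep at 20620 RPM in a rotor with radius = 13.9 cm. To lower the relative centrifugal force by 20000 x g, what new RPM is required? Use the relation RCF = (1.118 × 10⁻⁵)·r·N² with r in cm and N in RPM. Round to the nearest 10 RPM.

N₂ ≈ 17220 RPM

Current RCF = 1.118 × 10⁻⁵ × 13.9 × (20620)² = 1.118 × 10⁻⁵ × 13.9 × 425,184,400 ≈ 66,074.5 × g
Target RCF = 66,074.5 − 20,000 = 46,074.5 × g
N² = 46,074.5 / (15.5402 × 10⁻⁵) = 296,485,888
N ≈ √296,485,888 ≈ 17,218.8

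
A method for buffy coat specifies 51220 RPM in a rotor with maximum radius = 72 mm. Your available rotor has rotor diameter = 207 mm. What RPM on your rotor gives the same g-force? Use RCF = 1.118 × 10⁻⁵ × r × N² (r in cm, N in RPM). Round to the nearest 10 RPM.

≈ 42720 RPM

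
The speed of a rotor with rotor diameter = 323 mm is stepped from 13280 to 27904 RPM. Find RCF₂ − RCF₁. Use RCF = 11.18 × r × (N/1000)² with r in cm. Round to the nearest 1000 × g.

r = 323 mm / 2 = 161.5 mm = 16.15 cm
RCF₁ = 11.18 × 16.15 × (13.28)² = 11.18 × 16.15 × 176.3584 ≈ 31,842.7 × g
RCF₂ = 11.18 × 16.15 × (27.904)² = 11.18 × 16.15 × 778.633216 ≈ 140,587.7 × g
Increase = 140,587.7 − 31,842.7 = 108,745

≈ 109000 × g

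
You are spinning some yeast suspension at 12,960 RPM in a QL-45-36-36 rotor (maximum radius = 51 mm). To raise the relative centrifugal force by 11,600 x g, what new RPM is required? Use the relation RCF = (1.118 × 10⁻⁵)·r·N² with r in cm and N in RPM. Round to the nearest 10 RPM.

r = 51 mm = 5.1 cm
Current RCF = 1.118 × 10⁻⁵ × 5.1 × (12960)² = 1.118 × 10⁻⁵ × 5.1 × 167,961,600 ≈ 9,576.8 × g
Target RCF = 9,576.8 + 11,600 = 21,176.8 × g
N² = 21,176.8 / (5.7018 × 10⁻⁵) = 371,405,521
N ≈ √371,405,521 ≈ 19,271.9

19270 RPM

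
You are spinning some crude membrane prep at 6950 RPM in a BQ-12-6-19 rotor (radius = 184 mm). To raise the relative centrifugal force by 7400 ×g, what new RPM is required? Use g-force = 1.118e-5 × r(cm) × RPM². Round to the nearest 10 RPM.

≈ 9180 RPM

r = 184 mm = 18.4 cm
Current RCF = 1.118 × 10⁻⁵ × 18.4 × (6950)² = 1.118 × 10⁻⁵ × 18.4 × 48,302,500 ≈ 9,936.4 × g
Target RCF = 9,936.4 + 7,400 = 17,336.4 × g
N² = 17,336.4 / (20.5712 × 10⁻⁵) = 84,275,103
N ≈ √84,275,103 ≈ 9,180.1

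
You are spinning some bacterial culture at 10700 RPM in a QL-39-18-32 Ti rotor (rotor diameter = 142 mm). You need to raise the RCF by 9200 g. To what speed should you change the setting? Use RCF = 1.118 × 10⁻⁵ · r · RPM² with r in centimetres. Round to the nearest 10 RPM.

N₂ ≈ 15180 RPM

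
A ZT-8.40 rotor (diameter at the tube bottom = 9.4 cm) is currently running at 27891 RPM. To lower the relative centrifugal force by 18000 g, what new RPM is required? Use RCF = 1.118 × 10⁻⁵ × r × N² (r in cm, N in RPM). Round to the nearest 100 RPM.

N₂ ≈ 20900 RPM

r = 9.4 / 2 = 4.7 cm
Current RCF = 1.118 × 10⁻⁵ × 4.7 × (27891)² = 1.118 × 10⁻⁵ × 4.7 × 777,907,881 ≈ 40,875.9 × g
Target RCF = 40,875.9 − 18,000 = 22,875.9 × g
N² = 22,875.9 / (5.2546 × 10⁻⁵) = 435,349,979
N ≈ √435,349,979 ≈ 20,865.0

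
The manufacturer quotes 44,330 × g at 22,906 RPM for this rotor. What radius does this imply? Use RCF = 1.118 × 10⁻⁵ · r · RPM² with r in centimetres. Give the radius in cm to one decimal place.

RCF = 1.118 × 10⁻⁵ × r × N²
44330 = 1.118 × 10⁻⁵ × r × (22906)²
r = 44330 / (1.118 × 10⁻⁵ × 524,684,836) = 44330 / 5865.976 ≈ 7.557 cm

≈ 7.6 cm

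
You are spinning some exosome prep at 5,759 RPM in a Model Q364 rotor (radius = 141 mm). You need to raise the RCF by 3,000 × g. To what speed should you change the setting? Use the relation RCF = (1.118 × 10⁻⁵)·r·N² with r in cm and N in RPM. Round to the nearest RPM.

≈ 7225 RPM

r = 141 mm = 14.1 cm
Current RCF = 1.118 × 10⁻⁵ × 14.1 × (5759)² = 1.118 × 10⁻⁵ × 14.1 × 33,166,081 ≈ 5,228.2 × g
Target RCF = 5,228.2 + 3,000 = 8,228.2 × g
N² = 8,228.2 / (15.7638 × 10⁻⁵) = 52,196,805
N ≈ √52,196,805 ≈ 7,224.7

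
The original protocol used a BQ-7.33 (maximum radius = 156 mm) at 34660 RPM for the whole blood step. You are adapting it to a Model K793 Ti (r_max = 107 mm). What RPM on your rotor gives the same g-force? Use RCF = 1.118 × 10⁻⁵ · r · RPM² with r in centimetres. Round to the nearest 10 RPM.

41850 RPM

Original rotor: r = 156 mm = 15.6 cm
RCF_original = 1.118 × 10⁻⁵ × 15.6 × (34660)² = 1.118 × 10⁻⁵ × 15.6 × 1,201,315,600 ≈ 209,519.1 × g
Your rotor: r = 107 mm = 10.7 cm
209,519.1 = 1.118 × 10⁻⁵ × 10.7 × N²
N² = 209,519.1 / (11.9626 × 10⁻⁵) = 1,751,451,190
N ≈ √1,751,451,190 ≈ 41,850.3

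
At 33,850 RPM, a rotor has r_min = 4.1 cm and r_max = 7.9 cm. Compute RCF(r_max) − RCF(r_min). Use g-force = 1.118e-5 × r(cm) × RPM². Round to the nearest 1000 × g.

RCF_max = 1.118 × 10⁻⁵ × 7.9 × (33850)² = 1.118 × 10⁻⁵ × 7.9 × 1,145,822,500 ≈ 101,201.3 × g
RCF_min = 1.118 × 10⁻⁵ × 4.1 × (33850)² = 1.118 × 10⁻⁵ × 4.1 × 1,145,822,500 ≈ 52,522.2 × g
ΔRCF = 101,201.3 − 52,522.2 = 48,679.1

49000 x g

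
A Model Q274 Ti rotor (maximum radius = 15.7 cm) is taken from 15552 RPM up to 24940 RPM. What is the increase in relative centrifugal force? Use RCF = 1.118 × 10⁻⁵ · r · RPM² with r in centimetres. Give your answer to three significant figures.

66700 x g

RCF₁ = 1.118 × 10⁻⁵ × 15.7 × (15552)² = 1.118 × 10⁻⁵ × 15.7 × 241,864,704 ≈ 42,453.5 × g
RCF₂ = 1.118 × 10⁻⁵ × 15.7 × (24940)² = 1.118 × 10⁻⁵ × 15.7 × 622,003,600 ≈ 109,177.8 × g
Increase = 109,177.8 − 42,453.5 = 66,724.3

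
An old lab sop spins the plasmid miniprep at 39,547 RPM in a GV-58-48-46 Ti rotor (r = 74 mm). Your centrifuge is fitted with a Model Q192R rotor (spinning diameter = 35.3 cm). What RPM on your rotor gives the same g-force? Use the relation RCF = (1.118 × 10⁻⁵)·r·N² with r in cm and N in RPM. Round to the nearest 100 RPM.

≈ 25600 RPM

Original rotor: r = 74 mm = 7.4 cm
RCF = 1.118 × 10⁻⁵ × r × N²
RCF_original = 1.118 × 10⁻⁵ × 7.4 × (39547)² = 1.118 × 10⁻⁵ × 7.4 × 1,563,965,209 ≈ 129,390 × g
Your rotor: r = 35.3 / 2 = 17.65 cm
129,390 = 1.118 × 10⁻⁵ × 17.65 × N²
N² = 129,390 / (19.7327 × 10⁻⁵) = 655,713,612
N ≈ √655,713,612 ≈ 25,606.9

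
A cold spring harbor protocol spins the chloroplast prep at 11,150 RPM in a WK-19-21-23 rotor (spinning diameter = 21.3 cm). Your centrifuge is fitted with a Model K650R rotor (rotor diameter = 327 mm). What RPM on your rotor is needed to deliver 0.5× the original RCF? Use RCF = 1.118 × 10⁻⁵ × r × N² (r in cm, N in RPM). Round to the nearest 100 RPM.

6400 RPM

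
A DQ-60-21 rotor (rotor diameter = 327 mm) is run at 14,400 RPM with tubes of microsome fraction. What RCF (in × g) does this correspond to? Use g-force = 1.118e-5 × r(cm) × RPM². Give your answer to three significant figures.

RCF ≈ 37900 × g

r = 327 mm / 2 = 163.5 mm = 16.35 cm
RCF = 1.118 × 10⁻⁵ × 16.35 × (14400)² = 1.118 × 10⁻⁵ × 16.35 × 207,360,000 ≈ 37,904 × g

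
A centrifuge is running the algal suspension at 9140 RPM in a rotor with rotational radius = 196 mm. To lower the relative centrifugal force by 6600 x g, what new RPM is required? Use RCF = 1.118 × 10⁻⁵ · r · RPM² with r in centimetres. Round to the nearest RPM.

N₂ ≈ 7309 RPM

r = 196 mm = 19.6 cm
Current RCF = 1.118 × 10⁻⁵ × 19.6 × (9140)² = 1.118 × 10⁻⁵ × 19.6 × 83,539,600 ≈ 18,305.9 × g
Target RCF = 18,305.9 − 6,600 = 11,705.9 × g
N² = 11,705.9 / (21.9128 × 10⁻⁵) = 53,420,375
N ≈ √53,420,375 ≈ 7,308.9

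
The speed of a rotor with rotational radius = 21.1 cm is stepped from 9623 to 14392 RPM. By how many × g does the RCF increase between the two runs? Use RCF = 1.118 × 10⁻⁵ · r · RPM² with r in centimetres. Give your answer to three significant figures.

RCF₁ = 1.118 × 10⁻⁵ × 21.1 × (9623)² = 1.118 × 10⁻⁵ × 21.1 × 92,602,129 ≈ 21,844.7 × g
RCF₂ = 1.118 × 10⁻⁵ × 21.1 × (14392)² = 1.118 × 10⁻⁵ × 21.1 × 207,129,664 ≈ 48,861.5 × g
Increase = 48,861.5 − 21,844.7 = 27,016.8

27000 × g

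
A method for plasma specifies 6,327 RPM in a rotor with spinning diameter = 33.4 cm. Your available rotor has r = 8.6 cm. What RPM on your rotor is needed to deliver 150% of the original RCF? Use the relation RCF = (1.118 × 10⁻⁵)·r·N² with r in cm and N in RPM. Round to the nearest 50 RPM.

Original rotor: r = 33.4 / 2 = 16.7 cm
RCF_original = 1.118 × 10⁻⁵ × 16.7 × (6327)² = 1.118 × 10⁻⁵ × 16.7 × 40,030,929 ≈ 7,474 × g
Target RCF = 1.5 × 7,474 ≈ 11,211 × g
11,211 = 1.118 × 10⁻⁵ × 8.6 × N²
N² = 11,211 / (9.6148 × 10⁻⁵) = 116,601,489
N ≈ √116,601,489 ≈ 10,798.2

10800 RPM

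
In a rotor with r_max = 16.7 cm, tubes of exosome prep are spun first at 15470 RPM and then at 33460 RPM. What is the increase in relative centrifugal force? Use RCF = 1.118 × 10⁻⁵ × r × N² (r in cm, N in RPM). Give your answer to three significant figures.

164000 x g

RCF₁ = 1.118 × 10⁻⁵ × 16.7 × (15470)² = 1.118 × 10⁻⁵ × 16.7 × 239,320,900 ≈ 44,682.6 × g
RCF₂ = 1.118 × 10⁻⁵ × 16.7 × (33460)² = 1.118 × 10⁻⁵ × 16.7 × 1,119,571,600 ≈ 209,030.7 × g
Increase = 209,030.7 − 44,682.6 = 164,348.1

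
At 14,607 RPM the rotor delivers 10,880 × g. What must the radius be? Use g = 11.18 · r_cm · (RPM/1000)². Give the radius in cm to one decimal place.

10880 = 11.18 × r × (14.607)²
r = 10880 / (11.18 × 213.364449) = 10880 / 2385.415 ≈ 4.561 cm

r ≈ 4.6 cm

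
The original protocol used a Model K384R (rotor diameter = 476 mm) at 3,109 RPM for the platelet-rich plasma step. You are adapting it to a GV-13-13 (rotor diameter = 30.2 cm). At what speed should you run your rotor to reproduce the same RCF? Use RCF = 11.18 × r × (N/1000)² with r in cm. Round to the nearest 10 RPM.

Original rotor: r = 476 mm / 2 = 238 mm = 23.8 cm
RCF_original = 11.18 × 23.8 × (3.109)² = 11.18 × 23.8 × 9.665881 ≈ 2,571.9 × g
Your rotor: r = 30.2 / 2 = 15.1 cm
2,571.9 = 11.18 × 15.1 × (N/1000)²
(N/1000)² = 2,571.9 / 168.818 = 15.23475
N = 1000 × √15.23475 ≈ 3,903.2

≈ 3900 RPM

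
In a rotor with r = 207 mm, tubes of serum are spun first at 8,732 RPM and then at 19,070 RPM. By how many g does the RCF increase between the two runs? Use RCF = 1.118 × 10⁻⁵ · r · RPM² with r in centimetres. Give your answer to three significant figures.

r = 207 mm = 20.7 cm
RCF₁ = 1.118 × 10⁻⁵ × 20.7 × (8732)² = 1.118 × 10⁻⁵ × 20.7 × 76,247,824 ≈ 17,645.7 × g
RCF₂ = 1.118 × 10⁻⁵ × 20.7 × (19070)² = 1.118 × 10⁻⁵ × 20.7 × 363,664,900 ≈ 84,161.5 × g
Increase = 84,161.5 − 17,645.7 = 66,515.8

66500 g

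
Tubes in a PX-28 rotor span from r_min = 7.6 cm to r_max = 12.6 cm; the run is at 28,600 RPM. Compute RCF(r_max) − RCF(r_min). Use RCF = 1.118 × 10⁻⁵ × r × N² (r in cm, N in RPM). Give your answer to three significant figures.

45700 × g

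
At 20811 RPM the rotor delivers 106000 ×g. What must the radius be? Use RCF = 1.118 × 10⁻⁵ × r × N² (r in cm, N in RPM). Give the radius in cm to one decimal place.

r ≈ 21.9 cm

106000 = 1.118 × 10⁻⁵ × r × (20811)²
r = 106000 / (1.118 × 10⁻⁵ × 433,097,721) = 106000 / 4842.033 ≈ 21.892 cm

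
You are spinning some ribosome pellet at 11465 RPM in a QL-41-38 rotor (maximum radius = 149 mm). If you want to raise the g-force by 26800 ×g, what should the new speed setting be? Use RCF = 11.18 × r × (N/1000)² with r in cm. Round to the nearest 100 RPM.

r = 149 mm = 14.9 cm
Current RCF = 11.18 × 14.9 × (11.465)² = 11.18 × 14.9 × 131.446225 ≈ 21,896.6 × g
Target RCF = 21,896.6 + 26,800 = 48,696.6 × g
(N/1000)² = 48,696.6 / 166.582 = 292.3281
N = 1000 × √292.3281 ≈ 17,097.6

17100 RPM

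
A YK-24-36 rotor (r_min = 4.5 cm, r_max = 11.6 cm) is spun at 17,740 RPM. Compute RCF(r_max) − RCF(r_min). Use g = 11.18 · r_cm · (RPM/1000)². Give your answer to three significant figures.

ΔRCF ≈ 25000 g

ΔRCF = 11.18 × (r_max − r_min) × (N/1000)² = 11.18 × 7.1 × 314.7076 ≈ 24,980.9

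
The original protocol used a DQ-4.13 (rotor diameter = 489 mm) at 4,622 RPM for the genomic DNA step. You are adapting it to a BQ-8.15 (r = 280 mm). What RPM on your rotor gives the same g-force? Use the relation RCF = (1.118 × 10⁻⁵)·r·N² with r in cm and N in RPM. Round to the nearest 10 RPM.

≈ 4320 RPM

Original rotor: r = 489 mm / 2 = 244.5 mm = 24.45 cm
RCF_original = 1.118 × 10⁻⁵ × 24.45 × (4622)² = 1.118 × 10⁻⁵ × 24.45 × 21,362,884 ≈ 5,839.6 × g
Your rotor: r = 280 mm = 28.0 cm
5,839.6 = 1.118 × 10⁻⁵ × 28 × N²
N² = 5,839.6 / (31.304 × 10⁻⁵) = 18,654,485
N ≈ √18,654,485 ≈ 4,319.1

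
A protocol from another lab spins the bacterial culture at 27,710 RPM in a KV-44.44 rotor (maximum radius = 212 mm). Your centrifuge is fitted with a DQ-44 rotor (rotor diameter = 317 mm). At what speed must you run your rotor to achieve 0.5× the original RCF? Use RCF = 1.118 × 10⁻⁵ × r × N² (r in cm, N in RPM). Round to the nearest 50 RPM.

22650 RPM

Original rotor: r = 212 mm = 21.2 cm
RCF_original = 1.118 × 10⁻⁵ × 21.2 × (27710)² = 1.118 × 10⁻⁵ × 21.2 × 767,844,100 ≈ 181,991.3 × g
Target RCF = 0.5 × 181,991.3 ≈ 90,995.6 × g
Your rotor: r = 317 mm / 2 = 158.5 mm = 15.85 cm
90,995.6 = 1.118 × 10⁻⁵ × 15.85 × N²
N² = 90,995.6 / (17.7203 × 10⁻⁵) = 513,510,494
N ≈ √513,510,494 ≈ 22,660.8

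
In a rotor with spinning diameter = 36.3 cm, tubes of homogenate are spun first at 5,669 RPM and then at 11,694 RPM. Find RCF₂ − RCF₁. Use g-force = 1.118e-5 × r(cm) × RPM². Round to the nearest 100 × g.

21200 g

r = 36.3 / 2 = 18.15 cm
RCF₁ = 1.118 × 10⁻⁵ × 18.15 × (5669)² = 1.118 × 10⁻⁵ × 18.15 × 32,137,561 ≈ 6,521.3 × g
RCF₂ = 1.118 × 10⁻⁵ × 18.15 × (11694)² = 1.118 × 10⁻⁵ × 18.15 × 136,749,636 ≈ 27,748.8 × g
Increase = 27,748.8 − 6,521.3 = 21,227.5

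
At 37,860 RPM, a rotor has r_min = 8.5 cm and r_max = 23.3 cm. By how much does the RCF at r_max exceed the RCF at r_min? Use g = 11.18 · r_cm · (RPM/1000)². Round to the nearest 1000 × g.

ΔRCF ≈ 237000 × g

ΔRCF = 11.18 × (r_max − r_min) × (N/1000)² = 11.18 × 14.8 × 1,433.3796 ≈ 237,172.7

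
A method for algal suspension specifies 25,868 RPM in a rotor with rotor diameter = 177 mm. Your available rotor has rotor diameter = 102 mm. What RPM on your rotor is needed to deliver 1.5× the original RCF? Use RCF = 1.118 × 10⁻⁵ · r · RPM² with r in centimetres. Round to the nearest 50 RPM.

Original rotor: r = 177 mm / 2 = 88.5 mm = 8.85 cm
RCF = 1.118 × 10⁻⁵ × r × N²
RCF_original = 1.118 × 10⁻⁵ × 8.85 × (25868)² = 1.118 × 10⁻⁵ × 8.85 × 669,153,424 ≈ 66,208 × g
Target RCF = 1.5 × 66,208 ≈ 99,312 × g
Your rotor: r = 102 mm / 2 = 51 mm = 5.1 cm
99,312 = 1.118 × 10⁻⁵ × 5.1 × N²
N² = 99,312 / (5.7018 × 10⁻⁵) = 1,741,765,758
N ≈ √1,741,765,758 ≈ 41,734.5

41750 RPM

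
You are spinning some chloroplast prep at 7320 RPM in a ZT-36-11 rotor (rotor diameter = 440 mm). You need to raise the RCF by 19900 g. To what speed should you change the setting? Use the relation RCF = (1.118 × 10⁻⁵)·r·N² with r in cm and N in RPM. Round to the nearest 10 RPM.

r = 440 mm / 2 = 220 mm = 22 cm
Current RCF = 1.118 × 10⁻⁵ × 22 × (7320)² = 1.118 × 10⁻⁵ × 22 × 53,582,400 ≈ 13,179.1 × g
Target RCF = 13,179.1 + 19,900 = 33,079.1 × g
N² = 33,079.1 / (24.596 × 10⁻⁵) = 134,489,754
N ≈ √134,489,754 ≈ 11,597.0

N₂ ≈ 11600 RPM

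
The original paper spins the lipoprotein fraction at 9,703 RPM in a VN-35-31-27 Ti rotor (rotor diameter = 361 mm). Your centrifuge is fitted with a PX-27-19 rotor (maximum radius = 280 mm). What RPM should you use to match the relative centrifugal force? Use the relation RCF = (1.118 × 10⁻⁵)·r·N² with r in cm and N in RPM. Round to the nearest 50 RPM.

Original rotor: r = 361 mm / 2 = 180.5 mm = 18.05 cm
RCF = 1.118 × 10⁻⁵ × r × N²
RCF_original = 1.118 × 10⁻⁵ × 18.05 × (9703)² = 1.118 × 10⁻⁵ × 18.05 × 94,148,209 ≈ 18,999 × g
Your rotor: r = 280 mm = 28.0 cm
18,999 = 1.118 × 10⁻⁵ × 28 × N²
N² = 18,999 / (31.304 × 10⁻⁵) = 60,691,924
N ≈ √60,691,924 ≈ 7,790.5

≈ 7800 RPM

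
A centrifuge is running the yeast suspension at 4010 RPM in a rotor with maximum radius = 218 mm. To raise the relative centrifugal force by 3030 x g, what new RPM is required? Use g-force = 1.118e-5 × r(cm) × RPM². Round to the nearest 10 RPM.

≈ 5340 RPM

r = 218 mm = 21.8 cm
Current RCF = 1.118 × 10⁻⁵ × 21.8 × (4010)² = 1.118 × 10⁻⁵ × 21.8 × 16,080,100 ≈ 3,919.1 × g
Target RCF = 3,919.1 + 3,030 = 6,949.1 × g
N² = 6,949.1 / (24.3724 × 10⁻⁵) = 28,512,170
N ≈ √28,512,170 ≈ 5,339.7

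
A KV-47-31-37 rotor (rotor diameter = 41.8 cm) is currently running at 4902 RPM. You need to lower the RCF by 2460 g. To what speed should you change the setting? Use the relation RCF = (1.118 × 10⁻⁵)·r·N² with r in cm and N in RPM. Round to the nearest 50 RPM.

3650 RPM

r = 41.8 / 2 = 20.9 cm
Current RCF = 1.118 × 10⁻⁵ × 20.9 × (4902)² = 1.118 × 10⁻⁵ × 20.9 × 24,029,604 ≈ 5,614.8 × g
Target RCF = 5,614.8 − 2,460 = 3,154.8 × g
N² = 3,154.8 / (23.3662 × 10⁻⁵) = 13,501,554
N ≈ √13,501,554 ≈ 3,674.4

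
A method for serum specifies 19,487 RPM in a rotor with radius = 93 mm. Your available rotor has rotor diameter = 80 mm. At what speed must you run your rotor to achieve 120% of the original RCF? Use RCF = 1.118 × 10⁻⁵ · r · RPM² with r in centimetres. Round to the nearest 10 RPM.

Original rotor: r = 93 mm = 9.3 cm
RCF_original = 1.118 × 10⁻⁵ × 9.3 × (19487)² = 1.118 × 10⁻⁵ × 9.3 × 379,743,169 ≈ 39,483.4 × g
Target RCF = 1.2 × 39,483.4 ≈ 47,380.1 × g
Your rotor: r = 80 mm / 2 = 40 mm = 4 cm
47,380.1 = 1.118 × 10⁻⁵ × 4 × N²
N² = 47,380.1 / (4.472 × 10⁻⁵) = 1,059,483,453
N ≈ √1,059,483,453 ≈ 32,549.7

≈ 32550 RPM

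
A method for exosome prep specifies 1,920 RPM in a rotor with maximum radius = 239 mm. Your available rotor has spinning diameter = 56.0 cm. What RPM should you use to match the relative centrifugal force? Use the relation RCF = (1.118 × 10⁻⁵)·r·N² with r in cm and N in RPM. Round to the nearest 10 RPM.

1770 RPM

Original rotor: r = 239 mm = 23.9 cm
RCF_original = 1.118 × 10⁻⁵ × 23.9 × (1920)² = 1.118 × 10⁻⁵ × 23.9 × 3,686,400 ≈ 985 × g
Your rotor: r = 56.0 / 2 = 28 cm
985 = 1.118 × 10⁻⁵ × 28 × N²
N² = 985 / (31.304 × 10⁻⁵) = 3,146,563
N ≈ √3,146,563 ≈ 1,773.9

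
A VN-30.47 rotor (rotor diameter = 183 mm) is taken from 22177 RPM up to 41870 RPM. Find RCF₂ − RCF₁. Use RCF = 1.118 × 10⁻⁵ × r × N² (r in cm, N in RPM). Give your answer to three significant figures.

≈ 129000 x g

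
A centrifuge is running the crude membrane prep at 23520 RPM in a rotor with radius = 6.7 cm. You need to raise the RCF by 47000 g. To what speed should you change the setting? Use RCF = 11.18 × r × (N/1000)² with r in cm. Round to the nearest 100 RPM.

Current RCF = 11.18 × 6.7 × (23.52)² = 11.18 × 6.7 × 553.1904 ≈ 41,437.3 × g
Target RCF = 41,437.3 + 47,000 = 88,437.3 × g
(N/1000)² = 88,437.3 / 74.906 = 1180.644
N = 1000 × √1180.644 ≈ 34,360.5

N₂ ≈ 34400 RPM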